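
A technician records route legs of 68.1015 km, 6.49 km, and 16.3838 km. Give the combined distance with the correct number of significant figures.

68.1015 km + 6.49 km + 16.3838 km = 90.9753 km.
Addition/subtraction keeps the fewest decimal places: 68.1015 → 4 decimal places, 6.49 → 2 decimal places, 16.3838 → 4 decimal places; limit is 2.
Rounded to 2 decimal places: 90.98 km.

90.98 km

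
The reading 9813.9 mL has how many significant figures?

5

9813.9: every digit is nonzero and significant.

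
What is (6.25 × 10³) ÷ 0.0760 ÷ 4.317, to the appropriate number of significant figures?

1.90 × 10⁴

(6.25 × 10³) ÷ 0.0760 ÷ 4.317 = 19049.5348866…
Multiplication/division keeps the fewest significant figures: 6.25 × 10³ → 3 s.f., 0.0760 → 3 s.f., 4.317 → 4 s.f.; limit is 3.
Rounded to 3 significant figures: 1.90 × 10⁴.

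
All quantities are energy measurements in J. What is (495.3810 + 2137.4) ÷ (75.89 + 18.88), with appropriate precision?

27.78

495.3810 + 2137.4 = 2632.7810, limited to 1 d.p. → 5 s.f.; 75.89 + 18.88 = 94.77, limited to 2 d.p. → 4 s.f.
Carrying full precision, 2632.7810 ÷ 94.77 = 27.7807428511…; keep min(5, 4) = 4 s.f.
Rounded to 4 significant figures: 27.78.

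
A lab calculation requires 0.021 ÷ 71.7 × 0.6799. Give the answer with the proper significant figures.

0.021 ÷ 71.7 × 0.6799 = 0.000199133891213…
Multiplication/division keeps the fewest significant figures: 0.021 → 2 s.f., 71.7 → 3 s.f., 0.6799 → 4 s.f.; limit is 2.
Rounded to 2 significant figures: 2.0 × 10⁻⁴.

2.0 × 10⁻⁴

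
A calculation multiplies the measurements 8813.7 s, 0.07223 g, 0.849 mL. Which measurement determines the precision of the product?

0.849 mL

8813.7 s → 5 s.f.; 0.07223 g → 4 s.f.; 0.849 mL → 3 s.f.
The fewest is 3 significant figures, from 0.849 mL.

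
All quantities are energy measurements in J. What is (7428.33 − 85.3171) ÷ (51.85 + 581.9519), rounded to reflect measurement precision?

11.586

7428.33 − 85.3171 = 7343.0129, limited to 2 d.p. → 6 s.f.; 51.85 + 581.9519 = 633.8019, limited to 2 d.p. → 5 s.f.
Carrying full precision, 7343.0129 ÷ 633.8019 = 11.5856593361…; keep min(6, 5) = 5 s.f.
Rounded to 5 significant figures: 11.586.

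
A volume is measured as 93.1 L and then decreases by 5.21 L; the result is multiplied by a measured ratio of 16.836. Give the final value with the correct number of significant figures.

1.48 × 10³ L

93.1 L − 5.21 L = 87.89 L; the difference is limited to 1 decimal place (3 s.f.).
Carrying full precision, 87.89 × 16.836 = 1479.71604 L; 16.836 has 5 s.f., so the result keeps min(3, 5) = 3 s.f.
Rounded to 3 significant figures: 1.48 × 10³ L.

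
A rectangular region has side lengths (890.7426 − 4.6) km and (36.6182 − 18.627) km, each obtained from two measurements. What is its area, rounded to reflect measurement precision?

890.7426 − 4.6 = 886.1426, limited to 1 d.p. → 4 s.f.; 36.6182 − 18.627 = 17.9912, limited to 3 d.p. → 5 s.f.
Carrying full precision, 886.1426 × 17.9912 = 15942.7687451…; keep min(4, 5) = 4 s.f.
Rounded to 4 significant figures: 1.594 × 10^4 km².

1.594 × 10^4 km²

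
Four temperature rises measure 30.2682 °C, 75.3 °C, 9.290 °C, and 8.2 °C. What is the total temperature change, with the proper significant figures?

30.2682 °C + 75.3 °C + 9.290 °C + 8.2 °C = 123.0582 °C.
Addition/subtraction keeps the fewest decimal places: 30.2682 → 4 decimal places, 75.3 → 1 decimal place, 9.290 → 3 decimal places, 8.2 → 1 decimal place; limit is 1.
Rounded to 1 decimal place: 123.1 °C.

123.1 °C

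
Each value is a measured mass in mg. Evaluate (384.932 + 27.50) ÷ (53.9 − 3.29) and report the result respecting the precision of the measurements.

8.15

384.932 + 27.50 = 412.432, limited to 2 d.p. → 5 s.f.; 53.9 − 3.29 = 50.61, limited to 1 d.p. → 3 s.f.
Carrying full precision, 412.432 ÷ 50.61 = 8.14921952183…; keep min(5, 3) = 3 s.f.
Rounded to 3 significant figures: 8.15.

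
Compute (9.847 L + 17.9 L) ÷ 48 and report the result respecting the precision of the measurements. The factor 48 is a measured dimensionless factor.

9.847 L + 17.9 L = 27.747 L; the sum is limited to 1 decimal place (3 s.f.).
Carrying full precision, 27.747 ÷ 48 = 0.5780625 L; 48 has 2 s.f., so the result keeps min(3, 2) = 2 s.f.
Rounded to 2 significant figures: 0.58 L.

0.58 L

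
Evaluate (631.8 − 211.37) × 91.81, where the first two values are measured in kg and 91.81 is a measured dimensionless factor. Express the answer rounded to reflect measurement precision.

3.860 × 10^4 kg

631.8 kg − 211.37 kg = 420.43 kg; the difference is limited to 1 decimal place (4 s.f.).
Carrying full precision, 420.43 × 91.81 = 38599.6783 kg; 91.81 has 4 s.f., so the result keeps min(4, 4) = 4 s.f.
Rounded to 4 significant figures: 3.860 × 10^4 kg.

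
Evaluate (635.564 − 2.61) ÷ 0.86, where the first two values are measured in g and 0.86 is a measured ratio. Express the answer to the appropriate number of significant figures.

635.564 g − 2.61 g = 632.954 g; the difference is limited to 2 decimal places (5 s.f.).
Carrying full precision, 632.954 ÷ 0.86 = 735.993023256… g; 0.86 has 2 s.f., so the result keeps min(5, 2) = 2 s.f.
Rounded to 2 significant figures: 7.4 × 10^2 g.

7.4 × 10^2 g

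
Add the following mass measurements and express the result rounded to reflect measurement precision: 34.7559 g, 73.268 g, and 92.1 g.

200.1 g

34.7559 g + 73.268 g + 92.1 g = 200.1239 g.
Addition/subtraction keeps the fewest decimal places: 34.7559 → 4 decimal places, 73.268 → 3 decimal places, 92.1 → 1 decimal place; limit is 1.
Rounded to 1 decimal place: 200.1 g.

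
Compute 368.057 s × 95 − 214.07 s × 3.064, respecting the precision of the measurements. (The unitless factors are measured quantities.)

3.4 × 10⁴ s

368.057 × 95 = 34965.415 → 3.5 × 10⁴ s (2 s.f., last digit at the 10^3 place).
214.07 × 3.064 = 655.91048 → 655.9 s (4 s.f., last digit at the 10^-1 place).
Difference: 34309.50452 s; keep the coarser place, 10^3.
Result: 3.4 × 10⁴ s.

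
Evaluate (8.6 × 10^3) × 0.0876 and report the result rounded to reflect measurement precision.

7.5 × 10^2

(8.6 × 10^3) × 0.0876 = 753.36
Multiplication/division keeps the fewest significant figures: 8.6 × 10^3 → 2 s.f., 0.0876 → 3 s.f.; limit is 2.
Rounded to 2 significant figures: 7.5 × 10^2.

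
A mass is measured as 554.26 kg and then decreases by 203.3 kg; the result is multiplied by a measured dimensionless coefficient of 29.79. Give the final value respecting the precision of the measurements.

554.26 kg − 203.3 kg = 350.96 kg; the difference is limited to 1 decimal place (4 s.f.).
Carrying full precision, 350.96 × 29.79 = 10455.0984 kg; 29.79 has 4 s.f., so the result keeps min(4, 4) = 4 s.f.
Rounded to 4 significant figures: 1.046 × 10⁴ kg.

1.046 × 10⁴ kg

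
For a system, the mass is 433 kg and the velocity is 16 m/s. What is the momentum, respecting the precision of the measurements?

momentum = 433 kg × 16 m/s = 6928 kg·m/s.
433 has 3 significant figures; 16 has 2.
Division/multiplication keeps the fewest: 2 significant figures.
Rounded: 6.9 × 10^3 kg·m/s.

6.9 × 10^3 kg·m/s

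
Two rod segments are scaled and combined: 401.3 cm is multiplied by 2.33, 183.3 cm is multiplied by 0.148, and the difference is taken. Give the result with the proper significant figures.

908 cm

401.3 × 2.33 = 935.029 → 935 cm (3 s.f., last digit at the 10^0 place).
183.3 × 0.148 = 27.1284 → 27.1 cm (3 s.f., last digit at the 10^-1 place).
Difference: 907.9006 cm; keep the coarser place, 10^0.
Result: 908 cm.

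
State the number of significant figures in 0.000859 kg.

3

0.000859: leading zeros are not significant.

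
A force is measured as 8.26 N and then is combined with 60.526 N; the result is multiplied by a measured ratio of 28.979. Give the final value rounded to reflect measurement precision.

1993 N

8.26 N + 60.526 N = 68.786 N; the sum is limited to 2 decimal places (4 s.f.).
Carrying full precision, 68.786 × 28.979 = 1993.349494 N; 28.979 has 5 s.f., so the result keeps min(4, 5) = 4 s.f.
Rounded to 4 significant figures: 1993 N.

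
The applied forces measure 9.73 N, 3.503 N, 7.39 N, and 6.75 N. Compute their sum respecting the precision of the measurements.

9.73 N + 3.503 N + 7.39 N + 6.75 N = 27.373 N.
Addition/subtraction keeps the fewest decimal places: 9.73 → 2 decimal places, 3.503 → 3 decimal places, 7.39 → 2 decimal places, 6.75 → 2 decimal places; limit is 2.
Rounded to 2 decimal places: 27.37 N.

27.37 N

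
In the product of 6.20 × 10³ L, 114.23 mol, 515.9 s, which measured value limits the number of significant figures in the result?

6.20 × 10³ L → 3 s.f.; 114.23 mol → 5 s.f.; 515.9 s → 4 s.f.
The fewest is 3 significant figures, from 6.20 × 10³ L.

6.20 × 10³ L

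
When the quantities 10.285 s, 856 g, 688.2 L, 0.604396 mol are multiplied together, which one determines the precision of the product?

856 g

10.285 s → 5 s.f.; 856 g → 3 s.f.; 688.2 L → 4 s.f.; 0.604396 mol → 6 s.f.
The fewest is 3 significant figures, from 856 g.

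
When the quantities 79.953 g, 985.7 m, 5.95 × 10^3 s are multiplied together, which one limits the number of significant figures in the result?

5.95 × 10^3 s

79.953 g → 5 s.f.; 985.7 m → 4 s.f.; 5.95 × 10^3 s → 3 s.f.
The fewest is 3 significant figures, from 5.95 × 10^3 s.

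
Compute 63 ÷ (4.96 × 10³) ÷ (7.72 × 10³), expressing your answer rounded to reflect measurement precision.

1.6 × 10⁻⁶

63 ÷ (4.96 × 10³) ÷ (7.72 × 10³) = 0.0000016452866455…
Multiplication/division keeps the fewest significant figures: 63 → 2 s.f., 4.96 × 10³ → 3 s.f., 7.72 × 10³ → 3 s.f.; limit is 2.
Rounded to 2 significant figures: 1.6 × 10⁻⁶.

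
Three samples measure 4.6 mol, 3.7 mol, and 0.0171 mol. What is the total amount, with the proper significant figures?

4.6 mol + 3.7 mol + 0.0171 mol = 8.3171 mol.
Addition/subtraction keeps the fewest decimal places: 4.6 → 1 decimal place, 3.7 → 1 decimal place, 0.0171 → 4 decimal places; limit is 1.
Rounded to 1 decimal place: 8.3 mol.

8.3 mol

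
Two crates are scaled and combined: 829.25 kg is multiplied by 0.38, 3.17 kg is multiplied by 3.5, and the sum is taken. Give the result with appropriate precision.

3.3 × 10^2 kg

829.25 × 0.38 = 315.115 → 3.2 × 10^2 kg (2 s.f., last digit at the 10^1 place).
3.17 × 3.5 = 11.095 → 11 kg (2 s.f., last digit at the 10^0 place).
Sum: 326.21 kg; keep the coarser place, 10^1.
Result: 3.3 × 10^2 kg.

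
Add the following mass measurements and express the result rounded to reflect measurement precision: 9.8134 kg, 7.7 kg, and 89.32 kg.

9.8134 kg + 7.7 kg + 89.32 kg = 106.8334 kg.
Addition/subtraction keeps the fewest decimal places: 9.8134 → 4 decimal places, 7.7 → 1 decimal place, 89.32 → 2 decimal places; limit is 1.
Rounded to 1 decimal place: 106.8 kg.

106.8 kg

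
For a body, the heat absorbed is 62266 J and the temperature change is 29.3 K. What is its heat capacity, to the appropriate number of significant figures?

heat capacity = 62266 J ÷ 29.3 K = 2125.11945392… J/K.
62266 has 5 significant figures; 29.3 has 3.
Division/multiplication keeps the fewest: 3 significant figures.
Rounded: 2.13 × 10³ J/K.

2.13 × 10³ J/K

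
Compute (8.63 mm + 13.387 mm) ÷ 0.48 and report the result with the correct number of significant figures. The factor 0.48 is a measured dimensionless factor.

8.63 mm + 13.387 mm = 22.017 mm; the sum is limited to 2 decimal places (4 s.f.).
Carrying full precision, 22.017 ÷ 0.48 = 45.86875 mm; 0.48 has 2 s.f., so the result keeps min(4, 2) = 2 s.f.
Rounded to 2 significant figures: 46 mm.

46 mm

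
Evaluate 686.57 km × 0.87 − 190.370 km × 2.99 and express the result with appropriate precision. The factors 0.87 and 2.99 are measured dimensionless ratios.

686.57 × 0.87 = 597.3159 → 6.0 × 10^2 km (2 s.f., last digit at the 10^1 place).
190.370 × 2.99 = 569.2063 → 5.69 × 10^2 km (3 s.f., last digit at the 10^0 place).
Difference: 28.1096 km; keep the coarser place, 10^1.
Result: 3 × 10^1 km.

3 × 10^1 km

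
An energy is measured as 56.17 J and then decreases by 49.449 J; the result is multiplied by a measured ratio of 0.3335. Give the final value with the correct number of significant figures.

2.24 J

56.17 J − 49.449 J = 6.721 J; the difference is limited to 2 decimal places (3 s.f.).
Carrying full precision, 6.721 × 0.3335 = 2.2414535 J; 0.3335 has 4 s.f., so the result keeps min(3, 4) = 3 s.f.
Rounded to 3 significant figures: 2.24 J.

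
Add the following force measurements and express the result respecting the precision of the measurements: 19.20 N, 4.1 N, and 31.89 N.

19.20 N + 4.1 N + 31.89 N = 55.19 N.
Addition/subtraction keeps the fewest decimal places: 19.20 → 2 decimal places, 4.1 → 1 decimal place, 31.89 → 2 decimal places; limit is 1.
Rounded to 1 decimal place: 55.2 N.

55.2 N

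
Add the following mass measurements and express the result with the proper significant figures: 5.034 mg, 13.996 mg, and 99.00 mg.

5.034 mg + 13.996 mg + 99.00 mg = 118.030 mg.
Addition/subtraction keeps the fewest decimal places: 5.034 → 3 decimal places, 13.996 → 3 decimal places, 99.00 → 2 decimal places; limit is 2.
Rounded to 2 decimal places: 118.03 mg.

118.03 mg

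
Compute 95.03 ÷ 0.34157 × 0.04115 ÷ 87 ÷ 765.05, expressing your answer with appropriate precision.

95.03 ÷ 0.34157 × 0.04115 ÷ 87 ÷ 765.05 = 0.000172005279386…
Multiplication/division keeps the fewest significant figures: 95.03 → 4 s.f., 0.34157 → 5 s.f., 0.04115 → 4 s.f., 87 → 2 s.f., 765.05 → 5 s.f.; limit is 2.
Rounded to 2 significant figures: 1.7 × 10^-4.

1.7 × 10^-4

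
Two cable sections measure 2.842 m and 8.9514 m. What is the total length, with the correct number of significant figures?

2.842 m + 8.9514 m = 11.7934 m.
Addition/subtraction keeps the fewest decimal places: 2.842 → 3 decimal places, 8.9514 → 4 decimal places; limit is 3.
Rounded to 3 decimal places: 11.793 m.

11.793 m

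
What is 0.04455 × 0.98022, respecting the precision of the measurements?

0.04367

0.04455 × 0.98022 = 0.043668801
Multiplication/division keeps the fewest significant figures: 0.04455 → 4 s.f., 0.98022 → 5 s.f.; limit is 4.
Rounded to 4 significant figures: 0.04367.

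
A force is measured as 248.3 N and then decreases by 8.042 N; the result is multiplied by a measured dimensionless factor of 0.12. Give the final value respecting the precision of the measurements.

248.3 N − 8.042 N = 240.258 N; the difference is limited to 1 decimal place (4 s.f.).
Carrying full precision, 240.258 × 0.12 = 28.83096 N; 0.12 has 2 s.f., so the result keeps min(4, 2) = 2 s.f.
Rounded to 2 significant figures: 29 N.

29 N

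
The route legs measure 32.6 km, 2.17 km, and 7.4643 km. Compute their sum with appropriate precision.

42.2 km

32.6 km + 2.17 km + 7.4643 km = 42.2343 km.
Addition/subtraction keeps the fewest decimal places: 32.6 → 1 decimal place, 2.17 → 2 decimal places, 7.4643 → 4 decimal places; limit is 1.
Rounded to 1 decimal place: 42.2 km.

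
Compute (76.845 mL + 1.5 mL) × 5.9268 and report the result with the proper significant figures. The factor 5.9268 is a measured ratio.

76.845 mL + 1.5 mL = 78.345 mL; the sum is limited to 1 decimal place (3 s.f.).
Carrying full precision, 78.345 × 5.9268 = 464.335146 mL; 5.9268 has 5 s.f., so the result keeps min(3, 5) = 3 s.f.
Rounded to 3 significant figures: 464 mL.

464 mL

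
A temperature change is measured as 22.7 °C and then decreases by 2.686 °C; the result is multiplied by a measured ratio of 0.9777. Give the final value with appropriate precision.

22.7 °C − 2.686 °C = 20.014 °C; the difference is limited to 1 decimal place (3 s.f.).
Carrying full precision, 20.014 × 0.9777 = 19.5676878 °C; 0.9777 has 4 s.f., so the result keeps min(3, 4) = 3 s.f.
Rounded to 3 significant figures: 19.6 °C.

19.6 °C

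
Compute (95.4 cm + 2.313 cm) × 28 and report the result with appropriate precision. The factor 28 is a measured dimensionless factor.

95.4 cm + 2.313 cm = 97.713 cm; the sum is limited to 1 decimal place (3 s.f.).
Carrying full precision, 97.713 × 28 = 2735.964 cm; 28 has 2 s.f., so the result keeps min(3, 2) = 2 s.f.
Rounded to 2 significant figures: 2.7 × 10³ cm.

2.7 × 10³ cm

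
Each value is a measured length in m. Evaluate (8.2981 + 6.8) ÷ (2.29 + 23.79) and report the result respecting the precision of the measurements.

8.2981 + 6.8 = 15.0981, limited to 1 d.p. → 3 s.f.; 2.29 + 23.79 = 26.08, limited to 2 d.p. → 4 s.f.
Carrying full precision, 15.0981 ÷ 26.08 = 0.578914877301…; keep min(3, 4) = 3 s.f.
Rounded to 3 significant figures: 0.579.

0.579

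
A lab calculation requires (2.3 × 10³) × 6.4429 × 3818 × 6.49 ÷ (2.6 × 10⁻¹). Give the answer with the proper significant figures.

(2.3 × 10³) × 6.4429 × 3818 × 6.49 ÷ (2.6 × 10⁻¹) = 1.41226598681 × 10^9…
Multiplication/division keeps the fewest significant figures: 2.3 × 10³ → 2 s.f., 6.4429 → 5 s.f., 3818 → 4 s.f., 6.49 → 3 s.f., 2.6 × 10⁻¹ → 2 s.f.; limit is 2.
Rounded to 2 significant figures: 1.4 × 10⁹.

1.4 × 10⁹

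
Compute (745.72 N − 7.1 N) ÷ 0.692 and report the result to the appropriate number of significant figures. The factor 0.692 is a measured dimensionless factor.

745.72 N − 7.1 N = 738.62 N; the difference is limited to 1 decimal place (4 s.f.).
Carrying full precision, 738.62 ÷ 0.692 = 1067.3699422… N; 0.692 has 3 s.f., so the result keeps min(4, 3) = 3 s.f.
Rounded to 3 significant figures: 1.07 × 10^3 N.

1.07 × 10^3 N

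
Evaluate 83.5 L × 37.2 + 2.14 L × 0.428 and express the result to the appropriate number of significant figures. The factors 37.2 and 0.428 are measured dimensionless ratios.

83.5 × 37.2 = 3106.2 → 3.11 × 10^3 L (3 s.f., last digit at the 10^1 place).
2.14 × 0.428 = 0.91592 → 0.916 L (3 s.f., last digit at the 10^-3 place).
Sum: 3107.11592 L; keep the coarser place, 10^1.
Result: 3.11 × 10^3 L.

3.11 × 10^3 L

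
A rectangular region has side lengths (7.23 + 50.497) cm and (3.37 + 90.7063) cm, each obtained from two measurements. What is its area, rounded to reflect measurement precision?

5431 cm²

7.23 + 50.497 = 57.727, limited to 2 d.p. → 4 s.f.; 3.37 + 90.7063 = 94.0763, limited to 2 d.p. → 4 s.f.
Carrying full precision, 57.727 × 94.0763 = 5430.7425701; keep min(4, 4) = 4 s.f.
Rounded to 4 significant figures: 5431 cm².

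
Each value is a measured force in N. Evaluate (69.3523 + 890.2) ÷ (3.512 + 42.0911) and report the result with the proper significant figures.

21.04

69.3523 + 890.2 = 959.5523, limited to 1 d.p. → 4 s.f.; 3.512 + 42.0911 = 45.6031, limited to 3 d.p. → 5 s.f.
Carrying full precision, 959.5523 ÷ 45.6031 = 21.0413831516…; keep min(4, 5) = 4 s.f.
Rounded to 4 significant figures: 21.04.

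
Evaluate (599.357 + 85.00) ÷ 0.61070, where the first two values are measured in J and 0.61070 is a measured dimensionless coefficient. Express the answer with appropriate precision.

1120.6 J

599.357 J + 85.00 J = 684.357 J; the sum is limited to 2 decimal places (5 s.f.).
Carrying full precision, 684.357 ÷ 0.61070 = 1120.61077452… J; 0.61070 has 5 s.f., so the result keeps min(5, 5) = 5 s.f.
Rounded to 5 significant figures: 1120.6 J.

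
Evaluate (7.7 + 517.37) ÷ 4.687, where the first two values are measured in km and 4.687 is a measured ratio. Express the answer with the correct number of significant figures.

7.7 km + 517.37 km = 525.07 km; the sum is limited to 1 decimal place (4 s.f.).
Carrying full precision, 525.07 ÷ 4.687 = 112.026882868… km; 4.687 has 4 s.f., so the result keeps min(4, 4) = 4 s.f.
Rounded to 4 significant figures: 112.0 km.

112.0 km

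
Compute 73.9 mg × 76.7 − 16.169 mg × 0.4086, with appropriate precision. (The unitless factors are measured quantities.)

73.9 × 76.7 = 5668.13 → 5.67 × 10³ mg (3 s.f., last digit at the 10^1 place).
16.169 × 0.4086 = 6.6066534 → 6.607 mg (4 s.f., last digit at the 10^-3 place).
Difference: 5661.5233466 mg; keep the coarser place, 10^1.
Result: 5.66 × 10³ mg.

5.66 × 10³ mg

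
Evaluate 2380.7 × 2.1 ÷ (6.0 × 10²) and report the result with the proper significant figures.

2380.7 × 2.1 ÷ (6.0 × 10²) = 8.33245
Multiplication/division keeps the fewest significant figures: 2380.7 → 5 s.f., 2.1 → 2 s.f., 6.0 × 10² → 2 s.f.; limit is 2.
Rounded to 2 significant figures: 8.3.

8.3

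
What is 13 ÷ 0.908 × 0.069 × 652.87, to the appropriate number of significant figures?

13 ÷ 0.908 × 0.069 × 652.87 = 644.960781938…
Multiplication/division keeps the fewest significant figures: 13 → 2 s.f., 0.908 → 3 s.f., 0.069 → 2 s.f., 652.87 → 5 s.f.; limit is 2.
Rounded to 2 significant figures: 6.4 × 10^2.

6.4 × 10^2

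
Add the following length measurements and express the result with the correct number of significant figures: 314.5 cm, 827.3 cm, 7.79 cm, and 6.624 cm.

314.5 cm + 827.3 cm + 7.79 cm + 6.624 cm = 1156.214 cm.
Addition/subtraction keeps the fewest decimal places: 314.5 → 1 decimal place, 827.3 → 1 decimal place, 7.79 → 2 decimal places, 6.624 → 3 decimal places; limit is 1.
Rounded to 1 decimal place: 1156.2 cm.

1156.2 cm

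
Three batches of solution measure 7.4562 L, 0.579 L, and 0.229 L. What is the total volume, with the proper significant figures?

7.4562 L + 0.579 L + 0.229 L = 8.2642 L.
Addition/subtraction keeps the fewest decimal places: 7.4562 → 4 decimal places, 0.579 → 3 decimal places, 0.229 → 3 decimal places; limit is 3.
Rounded to 3 decimal places: 8.264 L.

8.264 L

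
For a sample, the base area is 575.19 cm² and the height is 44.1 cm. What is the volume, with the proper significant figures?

2.54 × 10^4 cm³

volume = 575.19 cm² × 44.1 cm = 25365.879 cm³.
575.19 has 5 significant figures; 44.1 has 3.
Division/multiplication keeps the fewest: 3 significant figures.
Rounded: 2.54 × 10^4 cm³.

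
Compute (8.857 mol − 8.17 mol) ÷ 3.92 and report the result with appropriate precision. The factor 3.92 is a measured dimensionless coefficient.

0.18 mol

8.857 mol − 8.17 mol = 0.687 mol; the difference is limited to 2 decimal places (2 s.f.).
Carrying full precision, 0.687 ÷ 3.92 = 0.175255102041… mol; 3.92 has 3 s.f., so the result keeps min(2, 3) = 2 s.f.
Rounded to 2 significant figures: 0.18 mol.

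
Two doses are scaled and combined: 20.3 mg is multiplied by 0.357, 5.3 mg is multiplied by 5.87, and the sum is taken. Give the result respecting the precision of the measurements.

38 mg

20.3 × 0.357 = 7.2471 → 7.25 mg (3 s.f., last digit at the 10^-2 place).
5.3 × 5.87 = 31.111 → 31 mg (2 s.f., last digit at the 10^0 place).
Sum: 38.3581 mg; keep the coarser place, 10^0.
Result: 38 mg.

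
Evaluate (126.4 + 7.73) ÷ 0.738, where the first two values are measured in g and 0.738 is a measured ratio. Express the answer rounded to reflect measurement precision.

182 g

126.4 g + 7.73 g = 134.13 g; the sum is limited to 1 decimal place (4 s.f.).
Carrying full precision, 134.13 ÷ 0.738 = 181.74796748… g; 0.738 has 3 s.f., so the result keeps min(4, 3) = 3 s.f.
Rounded to 3 significant figures: 182 g.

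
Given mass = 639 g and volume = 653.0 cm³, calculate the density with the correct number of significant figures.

density = 639 g ÷ 653.0 cm³ = 0.978560490046… g/cm³.
639 has 3 significant figures; 653.0 has 4.
Division/multiplication keeps the fewest: 3 significant figures.
Rounded: 0.979 g/cm³.

0.979 g/cm³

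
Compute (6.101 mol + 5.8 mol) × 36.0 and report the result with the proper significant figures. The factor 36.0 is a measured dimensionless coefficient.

428 mol

6.101 mol + 5.8 mol = 11.901 mol; the sum is limited to 1 decimal place (3 s.f.).
Carrying full precision, 11.901 × 36.0 = 428.436 mol; 36.0 has 3 s.f., so the result keeps min(3, 3) = 3 s.f.
Rounded to 3 significant figures: 428 mol.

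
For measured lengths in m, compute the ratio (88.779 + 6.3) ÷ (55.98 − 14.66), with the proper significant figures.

88.779 + 6.3 = 95.079, limited to 1 d.p. → 3 s.f.; 55.98 − 14.66 = 41.32, limited to 2 d.p. → 4 s.f.
Carrying full precision, 95.079 ÷ 41.32 = 2.30104065828…; keep min(3, 4) = 3 s.f.
Rounded to 3 significant figures: 2.30.

2.30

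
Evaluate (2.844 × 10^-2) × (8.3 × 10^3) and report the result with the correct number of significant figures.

2.4 × 10^2

(2.844 × 10^-2) × (8.3 × 10^3) = 236.052
Multiplication/division keeps the fewest significant figures: 2.844 × 10^-2 → 4 s.f., 8.3 × 10^3 → 2 s.f.; limit is 2.
Rounded to 2 significant figures: 2.4 × 10^2.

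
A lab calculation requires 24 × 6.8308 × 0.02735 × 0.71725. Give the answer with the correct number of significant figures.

24 × 6.8308 × 0.02735 × 0.71725 = 3.21596044932
Multiplication/division keeps the fewest significant figures: 24 → 2 s.f., 6.8308 → 5 s.f., 0.02735 → 4 s.f., 0.71725 → 5 s.f.; limit is 2.
Rounded to 2 significant figures: 3.2.

3.2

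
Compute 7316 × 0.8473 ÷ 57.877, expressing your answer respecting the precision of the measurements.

107.1

7316 × 0.8473 ÷ 57.877 = 107.103802892…
Multiplication/division keeps the fewest significant figures: 7316 → 4 s.f., 0.8473 → 4 s.f., 57.877 → 5 s.f.; limit is 4.
Rounded to 4 significant figures: 107.1.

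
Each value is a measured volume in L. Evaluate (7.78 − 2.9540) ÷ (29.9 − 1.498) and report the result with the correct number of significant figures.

7.78 − 2.9540 = 4.8260, limited to 2 d.p. → 3 s.f.; 29.9 − 1.498 = 28.402, limited to 1 d.p. → 3 s.f.
Carrying full precision, 4.8260 ÷ 28.402 = 0.169917611436…; keep min(3, 3) = 3 s.f.
Rounded to 3 significant figures: 1.70 × 10^-1.

1.70 × 10^-1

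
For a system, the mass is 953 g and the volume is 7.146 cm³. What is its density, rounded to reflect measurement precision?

density = 953 g ÷ 7.146 cm³ = 133.361321019… g/cm³.
953 has 3 significant figures; 7.146 has 4.
Division/multiplication keeps the fewest: 3 significant figures.
Rounded: 133 g/cm³.

133 g/cm³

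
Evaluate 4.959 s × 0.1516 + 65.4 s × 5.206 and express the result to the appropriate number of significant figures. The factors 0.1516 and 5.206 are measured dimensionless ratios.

4.959 × 0.1516 = 0.7517844 → 0.7518 s (4 s.f., last digit at the 10^-4 place).
65.4 × 5.206 = 340.4724 → 340. s (3 s.f., last digit at the 10^0 place).
Sum: 341.2241844 s; keep the coarser place, 10^0.
Result: 341 s.

341 s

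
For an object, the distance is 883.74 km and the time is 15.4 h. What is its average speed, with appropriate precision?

57.4 km/h

average speed = 883.74 km ÷ 15.4 h = 57.3857142857… km/h.
883.74 has 5 significant figures; 15.4 has 3.
Division/multiplication keeps the fewest: 3 significant figures.
Rounded: 57.4 km/h.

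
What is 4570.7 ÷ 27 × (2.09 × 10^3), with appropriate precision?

3.5 × 10^5

4570.7 ÷ 27 × (2.09 × 10^3) = 353806.037037…
Multiplication/division keeps the fewest significant figures: 4570.7 → 5 s.f., 27 → 2 s.f., 2.09 × 10^3 → 3 s.f.; limit is 2.
Rounded to 2 significant figures: 3.5 × 10^5.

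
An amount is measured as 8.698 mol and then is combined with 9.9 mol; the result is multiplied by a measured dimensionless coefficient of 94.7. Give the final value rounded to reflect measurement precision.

1.76 × 10³ mol

8.698 mol + 9.9 mol = 18.598 mol; the sum is limited to 1 decimal place (3 s.f.).
Carrying full precision, 18.598 × 94.7 = 1761.2306 mol; 94.7 has 3 s.f., so the result keeps min(3, 3) = 3 s.f.
Rounded to 3 significant figures: 1.76 × 10³ mol.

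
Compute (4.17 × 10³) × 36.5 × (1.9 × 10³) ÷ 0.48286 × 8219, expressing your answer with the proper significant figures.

(4.17 × 10³) × 36.5 × (1.9 × 10³) ÷ 0.48286 × 8219 = 4.92243818187 × 10^12…
Multiplication/division keeps the fewest significant figures: 4.17 × 10³ → 3 s.f., 36.5 → 3 s.f., 1.9 × 10³ → 2 s.f., 0.48286 → 5 s.f., 8219 → 4 s.f.; limit is 2.
Rounded to 2 significant figures: 4.9 × 10¹².

4.9 × 10¹²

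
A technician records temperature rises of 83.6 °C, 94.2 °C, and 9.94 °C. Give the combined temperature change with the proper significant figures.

1.877 × 10² °C

83.6 °C + 94.2 °C + 9.94 °C = 187.74 °C.
Addition/subtraction keeps the fewest decimal places: 83.6 → 1 decimal place, 94.2 → 1 decimal place, 9.94 → 2 decimal places; limit is 1.
Rounded to 1 decimal place: 1.877 × 10² °C.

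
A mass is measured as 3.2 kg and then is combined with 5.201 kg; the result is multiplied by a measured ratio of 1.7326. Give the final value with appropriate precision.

3.2 kg + 5.201 kg = 8.401 kg; the sum is limited to 1 decimal place (2 s.f.).
Carrying full precision, 8.401 × 1.7326 = 14.5555726 kg; 1.7326 has 5 s.f., so the result keeps min(2, 5) = 2 s.f.
Rounded to 2 significant figures: 15 kg.

15 kg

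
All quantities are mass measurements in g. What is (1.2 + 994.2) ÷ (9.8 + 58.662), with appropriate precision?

14.5

1.2 + 994.2 = 995.4, limited to 1 d.p. → 4 s.f.; 9.8 + 58.662 = 68.462, limited to 1 d.p. → 3 s.f.
Carrying full precision, 995.4 ÷ 68.462 = 14.539452543…; keep min(4, 3) = 3 s.f.
Rounded to 3 significant figures: 14.5.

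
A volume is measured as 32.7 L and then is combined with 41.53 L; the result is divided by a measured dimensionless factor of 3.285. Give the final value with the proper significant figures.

32.7 L + 41.53 L = 74.23 L; the sum is limited to 1 decimal place (3 s.f.).
Carrying full precision, 74.23 ÷ 3.285 = 22.596651446… L; 3.285 has 4 s.f., so the result keeps min(3, 4) = 3 s.f.
Rounded to 3 significant figures: 22.6 L.

22.6 L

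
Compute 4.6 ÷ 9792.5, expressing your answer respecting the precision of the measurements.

4.7 × 10⁻⁴

4.6 ÷ 9792.5 = 0.000469747255553…
Multiplication/division keeps the fewest significant figures: 4.6 → 2 s.f., 9792.5 → 5 s.f.; limit is 2.
Rounded to 2 significant figures: 4.7 × 10⁻⁴.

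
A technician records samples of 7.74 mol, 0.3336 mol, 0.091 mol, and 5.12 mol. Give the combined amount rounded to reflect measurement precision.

13.28 mol

7.74 mol + 0.3336 mol + 0.091 mol + 5.12 mol = 13.2846 mol.
Addition/subtraction keeps the fewest decimal places: 7.74 → 2 decimal places, 0.3336 → 4 decimal places, 0.091 → 3 decimal places, 5.12 → 2 decimal places; limit is 2.
Rounded to 2 decimal places: 13.28 mol.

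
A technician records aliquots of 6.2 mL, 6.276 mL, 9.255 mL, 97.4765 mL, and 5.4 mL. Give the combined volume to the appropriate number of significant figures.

124.6 mL

6.2 mL + 6.276 mL + 9.255 mL + 97.4765 mL + 5.4 mL = 124.6075 mL.
Addition/subtraction keeps the fewest decimal places: 6.2 → 1 decimal place, 6.276 → 3 decimal places, 9.255 → 3 decimal places, 97.4765 → 4 decimal places, 5.4 → 1 decimal place; limit is 1.
Rounded to 1 decimal place: 124.6 mL.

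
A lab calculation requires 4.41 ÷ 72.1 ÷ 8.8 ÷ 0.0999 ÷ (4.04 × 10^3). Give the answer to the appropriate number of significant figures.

4.41 ÷ 72.1 ÷ 8.8 ÷ 0.0999 ÷ (4.04 × 10^3) = 0.0000172216119539…
Multiplication/division keeps the fewest significant figures: 4.41 → 3 s.f., 72.1 → 3 s.f., 8.8 → 2 s.f., 0.0999 → 3 s.f., 4.04 × 10^3 → 3 s.f.; limit is 2.
Rounded to 2 significant figures: 1.7 × 10^-5.

1.7 × 10^-5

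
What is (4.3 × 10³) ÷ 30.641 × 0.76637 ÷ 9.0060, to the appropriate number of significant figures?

12

(4.3 × 10³) ÷ 30.641 × 0.76637 ÷ 9.0060 = 11.9418627051…
Multiplication/division keeps the fewest significant figures: 4.3 × 10³ → 2 s.f., 30.641 → 5 s.f., 0.76637 → 5 s.f., 9.0060 → 5 s.f.; limit is 2.
Rounded to 2 significant figures: 12.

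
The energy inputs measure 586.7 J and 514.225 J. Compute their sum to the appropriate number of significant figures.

1100.9 J

586.7 J + 514.225 J = 1100.925 J.
Addition/subtraction keeps the fewest decimal places: 586.7 → 1 decimal place, 514.225 → 3 decimal places; limit is 1.
Rounded to 1 decimal place: 1100.9 J.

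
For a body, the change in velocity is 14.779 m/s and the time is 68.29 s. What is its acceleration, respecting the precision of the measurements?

0.2164 m/s²

acceleration = 14.779 m/s ÷ 68.29 s = 0.216415287743… m/s².
14.779 has 5 significant figures; 68.29 has 4.
Division/multiplication keeps the fewest: 4 significant figures.
Rounded: 0.2164 m/s².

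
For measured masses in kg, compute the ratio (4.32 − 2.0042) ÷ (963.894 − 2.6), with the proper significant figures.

0.00241

4.32 − 2.0042 = 2.3158, limited to 2 d.p. → 3 s.f.; 963.894 − 2.6 = 961.294, limited to 1 d.p. → 4 s.f.
Carrying full precision, 2.3158 ÷ 961.294 = 0.00240904447547…; keep min(3, 4) = 3 s.f.
Rounded to 3 significant figures: 0.00241.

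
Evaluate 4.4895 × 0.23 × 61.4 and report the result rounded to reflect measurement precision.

4.4895 × 0.23 × 61.4 = 63.400719
Multiplication/division keeps the fewest significant figures: 4.4895 → 5 s.f., 0.23 → 2 s.f., 61.4 → 3 s.f.; limit is 2.
Rounded to 2 significant figures: 63.

63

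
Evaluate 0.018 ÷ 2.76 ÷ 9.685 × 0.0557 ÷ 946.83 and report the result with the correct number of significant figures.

0.018 ÷ 2.76 ÷ 9.685 × 0.0557 ÷ 946.83 = 3.96138436546 × 10^-8…
Multiplication/division keeps the fewest significant figures: 0.018 → 2 s.f., 2.76 → 3 s.f., 9.685 → 4 s.f., 0.0557 → 3 s.f., 946.83 → 5 s.f.; limit is 2.
Rounded to 2 significant figures: 4.0 × 10^-8.

4.0 × 10^-8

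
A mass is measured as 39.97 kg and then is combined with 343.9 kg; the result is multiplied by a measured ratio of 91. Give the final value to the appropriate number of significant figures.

39.97 kg + 343.9 kg = 383.87 kg; the sum is limited to 1 decimal place (4 s.f.).
Carrying full precision, 383.87 × 91 = 34932.17 kg; 91 has 2 s.f., so the result keeps min(4, 2) = 2 s.f.
Rounded to 2 significant figures: 3.5 × 10^4 kg.

3.5 × 10^4 kg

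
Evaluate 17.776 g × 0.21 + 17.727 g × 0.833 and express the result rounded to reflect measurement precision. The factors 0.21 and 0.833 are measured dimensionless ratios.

17.776 × 0.21 = 3.73296 → 3.7 g (2 s.f., last digit at the 10^-1 place).
17.727 × 0.833 = 14.766591 → 14.8 g (3 s.f., last digit at the 10^-1 place).
Sum: 18.499551 g; keep the coarser place, 10^-1.
Result: 18.5 g.

18.5 g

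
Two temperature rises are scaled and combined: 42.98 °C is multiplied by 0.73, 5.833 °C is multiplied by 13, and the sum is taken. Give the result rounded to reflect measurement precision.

107 °C

42.98 × 0.73 = 31.3754 → 31 °C (2 s.f., last digit at the 10^0 place).
5.833 × 13 = 75.829 → 76 °C (2 s.f., last digit at the 10^0 place).
Sum: 107.2044 °C; keep the coarser place, 10^0.
Result: 107 °C.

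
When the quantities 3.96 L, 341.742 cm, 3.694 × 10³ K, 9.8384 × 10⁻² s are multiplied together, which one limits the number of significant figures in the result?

3.96 L → 3 s.f.; 341.742 cm → 6 s.f.; 3.694 × 10³ K → 4 s.f.; 9.8384 × 10⁻² s → 5 s.f.
The fewest is 3 significant figures, from 3.96 L.

3.96 L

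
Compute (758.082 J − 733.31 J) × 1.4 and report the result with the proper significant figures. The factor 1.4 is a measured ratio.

758.082 J − 733.31 J = 24.772 J; the difference is limited to 2 decimal places (4 s.f.).
Carrying full precision, 24.772 × 1.4 = 34.6808 J; 1.4 has 2 s.f., so the result keeps min(4, 2) = 2 s.f.
Rounded to 2 significant figures: 35 J.

35 J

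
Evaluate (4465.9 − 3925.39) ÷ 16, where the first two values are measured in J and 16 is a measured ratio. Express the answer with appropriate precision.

4465.9 J − 3925.39 J = 540.51 J; the difference is limited to 1 decimal place (4 s.f.).
Carrying full precision, 540.51 ÷ 16 = 33.781875 J; 16 has 2 s.f., so the result keeps min(4, 2) = 2 s.f.
Rounded to 2 significant figures: 34 J.

34 J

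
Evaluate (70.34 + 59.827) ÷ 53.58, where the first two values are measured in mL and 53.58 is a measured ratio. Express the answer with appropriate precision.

2.429 mL

70.34 mL + 59.827 mL = 130.167 mL; the sum is limited to 2 decimal places (5 s.f.).
Carrying full precision, 130.167 ÷ 53.58 = 2.42939529675… mL; 53.58 has 4 s.f., so the result keeps min(5, 4) = 4 s.f.
Rounded to 4 significant figures: 2.429 mL.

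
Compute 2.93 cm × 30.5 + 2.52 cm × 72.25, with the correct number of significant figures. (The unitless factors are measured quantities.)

271 cm

2.93 × 30.5 = 89.365 → 89.4 cm (3 s.f., last digit at the 10^-1 place).
2.52 × 72.25 = 182.07 → 1.82 × 10^2 cm (3 s.f., last digit at the 10^0 place).
Sum: 271.435 cm; keep the coarser place, 10^0.
Result: 271 cm.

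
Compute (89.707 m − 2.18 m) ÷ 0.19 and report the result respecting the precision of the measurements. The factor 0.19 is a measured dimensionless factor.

4.6 × 10² m

89.707 m − 2.18 m = 87.527 m; the difference is limited to 2 decimal places (4 s.f.).
Carrying full precision, 87.527 ÷ 0.19 = 460.668421053… m; 0.19 has 2 s.f., so the result keeps min(4, 2) = 2 s.f.
Rounded to 2 significant figures: 4.6 × 10² m.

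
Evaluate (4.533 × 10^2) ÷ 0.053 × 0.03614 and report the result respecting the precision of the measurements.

(4.533 × 10^2) ÷ 0.053 × 0.03614 = 309.099283019…
Multiplication/division keeps the fewest significant figures: 4.533 × 10^2 → 4 s.f., 0.053 → 2 s.f., 0.03614 → 4 s.f.; limit is 2.
Rounded to 2 significant figures: 3.1 × 10^2.

3.1 × 10^2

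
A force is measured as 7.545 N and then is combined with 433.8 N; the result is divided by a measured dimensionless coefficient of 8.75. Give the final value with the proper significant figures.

7.545 N + 433.8 N = 441.345 N; the sum is limited to 1 decimal place (4 s.f.).
Carrying full precision, 441.345 ÷ 8.75 = 50.4394285714… N; 8.75 has 3 s.f., so the result keeps min(4, 3) = 3 s.f.
Rounded to 3 significant figures: 50.4 N.

50.4 N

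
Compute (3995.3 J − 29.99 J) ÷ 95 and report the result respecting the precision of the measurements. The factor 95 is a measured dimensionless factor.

42 J

3995.3 J − 29.99 J = 3965.31 J; the difference is limited to 1 decimal place (5 s.f.).
Carrying full precision, 3965.31 ÷ 95 = 41.7401052632… J; 95 has 2 s.f., so the result keeps min(5, 2) = 2 s.f.
Rounded to 2 significant figures: 42 J.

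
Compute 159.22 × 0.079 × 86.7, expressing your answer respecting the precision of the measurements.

159.22 × 0.079 × 86.7 = 1090.545546
Multiplication/division keeps the fewest significant figures: 159.22 → 5 s.f., 0.079 → 2 s.f., 86.7 → 3 s.f.; limit is 2.
Rounded to 2 significant figures: 1.1 × 10³.

1.1 × 10³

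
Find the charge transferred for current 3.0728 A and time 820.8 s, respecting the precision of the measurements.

2522 C

charge transferred = 3.0728 A × 820.8 s = 2522.15424 C.
3.0728 has 5 significant figures; 820.8 has 4.
Division/multiplication keeps the fewest: 4 significant figures.
Rounded: 2522 C.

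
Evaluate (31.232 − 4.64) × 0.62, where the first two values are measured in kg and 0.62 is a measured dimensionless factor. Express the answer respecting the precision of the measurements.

31.232 kg − 4.64 kg = 26.592 kg; the difference is limited to 2 decimal places (4 s.f.).
Carrying full precision, 26.592 × 0.62 = 16.48704 kg; 0.62 has 2 s.f., so the result keeps min(4, 2) = 2 s.f.
Rounded to 2 significant figures: 16 kg.

16 kg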